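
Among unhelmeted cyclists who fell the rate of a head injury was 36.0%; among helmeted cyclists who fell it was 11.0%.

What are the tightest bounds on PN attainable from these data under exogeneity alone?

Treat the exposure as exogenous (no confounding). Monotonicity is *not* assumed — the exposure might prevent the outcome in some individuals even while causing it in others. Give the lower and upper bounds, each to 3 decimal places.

0.694 ≤ PN ≤ 1.000

p₁ = 0.36, p₀ = 0.11.
Under exogeneity alone the bounds on PN are max{0,(p₁−p₀)/p₁} ≤ PN ≤ min{1,(1−p₀)/p₁}.
  lower = (p₁ − p₀)/p₁ = 0.25 / 0.36 ≈ 0.6944
  upper = min{1, (1 − p₀)/p₁} = 0.89 / 0.36 ≈ 2.4722 → capped at 1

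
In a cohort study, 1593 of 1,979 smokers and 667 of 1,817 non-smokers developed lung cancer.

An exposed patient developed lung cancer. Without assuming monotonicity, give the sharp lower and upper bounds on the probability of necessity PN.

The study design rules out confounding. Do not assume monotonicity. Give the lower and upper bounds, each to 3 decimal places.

p₁ = P(outcome | exposed) = 1593/1979 = 0.80495
p₀ = P(outcome | unexposed) = 667/1817 = 0.36709
Under exogeneity alone the bounds on PN are max{0,(p₁−p₀)/p₁} ≤ PN ≤ min{1,(1−p₀)/p₁}.
  lower = (p₁ − p₀)/p₁ = 0.43786 / 0.80495 ≈ 0.5440
  upper = min{1, (1 − p₀)/p₁} = 0.63291 / 0.80495 ≈ 0.7863

0.544 ≤ PN ≤ 0.786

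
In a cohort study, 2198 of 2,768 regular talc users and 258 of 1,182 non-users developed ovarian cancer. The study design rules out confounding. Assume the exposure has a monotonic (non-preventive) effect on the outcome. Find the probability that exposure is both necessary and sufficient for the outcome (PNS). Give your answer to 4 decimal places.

PNS ≈ 0.5758

p₁ = P(outcome | exposed) = 2198/2768 = 0.79408
p₀ = P(outcome | unexposed) = 258/1182 = 0.21827
Under exogeneity and monotonicity, PNS = p₁ − p₀.
PNS = 0.79408 − 0.21827 = 0.5758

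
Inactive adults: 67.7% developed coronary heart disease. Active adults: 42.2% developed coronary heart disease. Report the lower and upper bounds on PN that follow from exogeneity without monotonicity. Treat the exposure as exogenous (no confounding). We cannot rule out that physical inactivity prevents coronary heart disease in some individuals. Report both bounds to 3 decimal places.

0.377 ≤ PN ≤ 0.854

p₁ = 0.677, p₀ = 0.422.
Under exogeneity alone the bounds on PN are max{0,(p₁−p₀)/p₁} ≤ PN ≤ min{1,(1−p₀)/p₁}.
  lower = (p₁ − p₀)/p₁ = 0.255 / 0.677 ≈ 0.3767
  upper = min{1, (1 − p₀)/p₁} = 0.578 / 0.677 ≈ 0.8538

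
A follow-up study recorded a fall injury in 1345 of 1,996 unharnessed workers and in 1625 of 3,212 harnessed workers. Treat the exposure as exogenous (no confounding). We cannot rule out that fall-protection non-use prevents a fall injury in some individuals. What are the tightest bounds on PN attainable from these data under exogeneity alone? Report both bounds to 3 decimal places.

p₁ = P(outcome | exposed) = 1345/1996 = 0.67385
p₀ = P(outcome | unexposed) = 1625/3212 = 0.50592
Under exogeneity alone the bounds on PN are max{0,(p₁−p₀)/p₁} ≤ PN ≤ min{1,(1−p₀)/p₁}.
  lower = (p₁ − p₀)/p₁ = 0.16793 / 0.67385 ≈ 0.2492
  upper = min{1, (1 − p₀)/p₁} = 0.49408 / 0.67385 ≈ 0.7332

0.249 ≤ PN ≤ 0.733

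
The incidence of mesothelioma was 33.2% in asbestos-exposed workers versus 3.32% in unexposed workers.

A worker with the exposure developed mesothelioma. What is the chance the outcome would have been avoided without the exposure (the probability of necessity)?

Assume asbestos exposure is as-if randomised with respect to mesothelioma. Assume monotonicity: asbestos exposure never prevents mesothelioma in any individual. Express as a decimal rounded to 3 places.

PN ≈ 0.900

p₁ = 0.332, p₀ = 0.0332.
Under exogeneity and monotonicity, PN = (p₁ − p₀) / p₁.
PN = (0.332 − 0.0332) / 0.332 = 0.2988 / 0.332 ≈ 0.9000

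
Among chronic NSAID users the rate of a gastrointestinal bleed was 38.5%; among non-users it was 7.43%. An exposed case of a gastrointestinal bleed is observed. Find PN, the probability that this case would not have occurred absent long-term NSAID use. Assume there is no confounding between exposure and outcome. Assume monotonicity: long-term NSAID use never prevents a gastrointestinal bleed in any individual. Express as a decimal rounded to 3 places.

p₁ = 0.385, p₀ = 0.0743.
Under exogeneity and monotonicity, PN = (p₁ − p₀) / p₁.
PN = (0.385 − 0.0743) / 0.385 = 0.3107 / 0.385 ≈ 0.8070

PN ≈ 0.807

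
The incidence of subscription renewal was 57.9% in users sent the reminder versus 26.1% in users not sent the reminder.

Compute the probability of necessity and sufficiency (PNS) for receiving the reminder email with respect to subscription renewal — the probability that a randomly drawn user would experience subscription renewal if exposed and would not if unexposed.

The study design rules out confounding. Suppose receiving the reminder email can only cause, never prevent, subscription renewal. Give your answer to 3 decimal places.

p₁ = 0.579, p₀ = 0.261.
Under exogeneity and monotonicity, PNS = p₁ − p₀.
PNS = 0.579 − 0.261 = 0.318

PNS ≈ 0.318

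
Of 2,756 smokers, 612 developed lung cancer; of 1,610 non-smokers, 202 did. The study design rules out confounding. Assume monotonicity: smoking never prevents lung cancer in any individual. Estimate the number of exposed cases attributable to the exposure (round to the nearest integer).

about 266 cases

p₁ = P(outcome | exposed) = 612/2756 = 0.22206
p₀ = P(outcome | unexposed) = 202/1610 = 0.12547
PN = (p₁ − p₀)/p₁ = (0.22206 − 0.12547) / 0.22206 ≈ 0.43499.
Attributable cases ≈ PN × (exposed cases) = 0.43499 × 612 ≈ 266.22.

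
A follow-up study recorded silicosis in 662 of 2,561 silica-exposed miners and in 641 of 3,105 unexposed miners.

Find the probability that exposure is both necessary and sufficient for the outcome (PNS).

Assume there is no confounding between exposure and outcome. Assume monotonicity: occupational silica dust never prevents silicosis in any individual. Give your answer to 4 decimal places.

PNS ≈ 0.0521

p₁ = P(outcome | exposed) = 662/2561 = 0.25849
p₀ = P(outcome | unexposed) = 641/3105 = 0.20644
Under exogeneity and monotonicity, PNS = p₁ − p₀.
PNS = 0.25849 − 0.20644 = 0.052052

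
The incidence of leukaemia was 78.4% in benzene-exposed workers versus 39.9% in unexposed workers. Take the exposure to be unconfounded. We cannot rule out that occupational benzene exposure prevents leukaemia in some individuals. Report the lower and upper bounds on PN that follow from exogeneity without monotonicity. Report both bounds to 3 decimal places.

p₁ = 0.784, p₀ = 0.399.
Under exogeneity alone the bounds on PN are max{0,(p₁−p₀)/p₁} ≤ PN ≤ min{1,(1−p₀)/p₁}.
  lower = (p₁ − p₀)/p₁ = 0.385 / 0.784 ≈ 0.4911
  upper = min{1, (1 − p₀)/p₁} = 0.601 / 0.784 ≈ 0.7666

0.491 ≤ PN ≤ 0.767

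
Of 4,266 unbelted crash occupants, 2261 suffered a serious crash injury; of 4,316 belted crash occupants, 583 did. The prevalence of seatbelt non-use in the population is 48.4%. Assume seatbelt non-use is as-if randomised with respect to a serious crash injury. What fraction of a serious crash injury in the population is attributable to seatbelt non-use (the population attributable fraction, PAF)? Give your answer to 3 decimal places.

p₁ = P(outcome | exposed) = 2261/4266 = 0.53
p₀ = P(outcome | unexposed) = 583/4316 = 0.13508
Overall risk P(Y=1) = π·p₁ + (1−π)·p₀ = 0.484×0.53 + 0.516×0.13508 = 0.32622.
Under exogeneity, PAF = [P(Y=1) − p₀] / P(Y=1).
PAF = (0.32622 − 0.13508) / 0.32622 ≈ 0.5859

PAF ≈ 0.586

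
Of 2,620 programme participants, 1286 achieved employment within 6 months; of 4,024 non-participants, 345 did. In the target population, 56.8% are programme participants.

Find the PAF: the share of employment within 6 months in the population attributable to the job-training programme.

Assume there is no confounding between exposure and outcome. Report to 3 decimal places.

p₁ = P(outcome | exposed) = 1286/2620 = 0.49084
p₀ = P(outcome | unexposed) = 345/4024 = 0.085736
Overall risk P(Y=1) = π·p₁ + (1−π)·p₀ = 0.568×0.49084 + 0.432×0.085736 = 0.31583.
Under exogeneity, PAF = [P(Y=1) − p₀] / P(Y=1).
PAF = (0.31583 − 0.085736) / 0.31583 ≈ 0.7285

PAF ≈ 0.729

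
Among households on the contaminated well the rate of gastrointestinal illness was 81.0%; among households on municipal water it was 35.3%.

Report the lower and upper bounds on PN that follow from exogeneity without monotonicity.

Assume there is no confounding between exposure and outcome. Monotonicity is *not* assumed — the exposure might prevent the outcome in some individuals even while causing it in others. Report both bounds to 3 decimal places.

0.564 ≤ PN ≤ 0.799

p₁ = 0.81, p₀ = 0.353.
Under exogeneity alone the bounds on PN are max{0,(p₁−p₀)/p₁} ≤ PN ≤ min{1,(1−p₀)/p₁}.
  lower = (p₁ − p₀)/p₁ = 0.457 / 0.81 ≈ 0.5642
  upper = min{1, (1 − p₀)/p₁} = 0.647 / 0.81 ≈ 0.7988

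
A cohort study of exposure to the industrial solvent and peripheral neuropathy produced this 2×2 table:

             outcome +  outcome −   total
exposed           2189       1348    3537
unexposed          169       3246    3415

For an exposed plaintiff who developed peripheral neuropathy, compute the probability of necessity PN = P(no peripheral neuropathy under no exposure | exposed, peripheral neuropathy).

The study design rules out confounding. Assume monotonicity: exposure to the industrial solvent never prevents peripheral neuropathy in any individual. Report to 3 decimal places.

PN ≈ 0.920

p₁ = P(outcome | exposed) = 2189/3537 = 0.61889
p₀ = P(outcome | unexposed) = 169/3415 = 0.049488
Under exogeneity and monotonicity, PN = (p₁ − p₀)/p₁.
PN = (0.61889 − 0.049488) / 0.61889 ≈ 0.9200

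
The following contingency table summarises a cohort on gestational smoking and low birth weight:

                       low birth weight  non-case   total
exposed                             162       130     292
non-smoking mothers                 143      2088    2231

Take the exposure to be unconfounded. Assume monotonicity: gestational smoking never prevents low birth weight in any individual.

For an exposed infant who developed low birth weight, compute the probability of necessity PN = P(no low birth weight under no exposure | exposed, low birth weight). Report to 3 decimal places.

PN ≈ 0.884

p₁ = P(outcome | exposed) = 162/292 = 0.55479
p₀ = P(outcome | unexposed) = 143/2231 = 0.064097
Under exogeneity and monotonicity, PN = (p₁ − p₀)/p₁.
PN = (0.55479 − 0.064097) / 0.55479 ≈ 0.8845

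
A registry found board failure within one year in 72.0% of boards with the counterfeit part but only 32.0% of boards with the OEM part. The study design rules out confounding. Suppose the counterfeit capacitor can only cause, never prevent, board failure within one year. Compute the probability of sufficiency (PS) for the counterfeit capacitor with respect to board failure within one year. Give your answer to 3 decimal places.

PS ≈ 0.588

p₁ = 0.72, p₀ = 0.32.
Under exogeneity and monotonicity, PS = (p₁ − p₀) / (1 − p₀).
PS = (0.72 − 0.32) / (1 − 0.32) = 0.4 / 0.68 ≈ 0.5882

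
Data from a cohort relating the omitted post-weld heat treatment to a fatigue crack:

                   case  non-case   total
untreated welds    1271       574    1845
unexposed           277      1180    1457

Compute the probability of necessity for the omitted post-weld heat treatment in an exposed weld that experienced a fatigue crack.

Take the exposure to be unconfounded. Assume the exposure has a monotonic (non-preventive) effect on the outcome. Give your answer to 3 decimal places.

PN ≈ 0.724

p₁ = P(outcome | exposed) = 1271/1845 = 0.68889
p₀ = P(outcome | unexposed) = 277/1457 = 0.19012
Under exogeneity and monotonicity, PN = (p₁ − p₀) / p₁.
PN = (0.68889 − 0.19012) / 0.68889 = 0.49877 / 0.68889 ≈ 0.7240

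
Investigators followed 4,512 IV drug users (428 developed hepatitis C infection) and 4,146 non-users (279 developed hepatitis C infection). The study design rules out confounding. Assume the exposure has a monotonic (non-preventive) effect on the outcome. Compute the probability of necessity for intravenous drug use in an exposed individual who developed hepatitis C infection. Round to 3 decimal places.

PN ≈ 0.291

p₁ = P(outcome | exposed) = 428/4512 = 0.094858
p₀ = P(outcome | unexposed) = 279/4146 = 0.067294
Under exogeneity and monotonicity, PN = (p₁ − p₀) / p₁.
PN = (0.094858 − 0.067294) / 0.094858 = 0.027564 / 0.094858 ≈ 0.2906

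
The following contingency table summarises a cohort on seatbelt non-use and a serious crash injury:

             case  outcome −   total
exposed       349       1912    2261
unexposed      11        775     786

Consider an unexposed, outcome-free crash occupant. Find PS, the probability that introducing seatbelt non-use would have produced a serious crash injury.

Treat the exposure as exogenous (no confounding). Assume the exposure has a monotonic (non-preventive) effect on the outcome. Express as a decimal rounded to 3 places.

p₁ = P(outcome | exposed) = 349/2261 = 0.15436
p₀ = P(outcome | unexposed) = 11/786 = 0.013995
Under exogeneity and monotonicity, PS = (p₁ − p₀)/(1 − p₀).
PS = (0.15436 − 0.013995) / 0.98601 ≈ 0.1424

PS ≈ 0.142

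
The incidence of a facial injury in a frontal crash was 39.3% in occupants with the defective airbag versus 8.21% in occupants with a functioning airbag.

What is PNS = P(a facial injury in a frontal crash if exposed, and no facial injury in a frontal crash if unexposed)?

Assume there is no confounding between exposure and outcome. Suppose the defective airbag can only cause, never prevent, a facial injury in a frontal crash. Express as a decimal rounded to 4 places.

PNS ≈ 0.3109

p₁ = 0.393, p₀ = 0.0821.
Under exogeneity and monotonicity, PNS = p₁ − p₀.
PNS = 0.393 − 0.0821 = 0.3109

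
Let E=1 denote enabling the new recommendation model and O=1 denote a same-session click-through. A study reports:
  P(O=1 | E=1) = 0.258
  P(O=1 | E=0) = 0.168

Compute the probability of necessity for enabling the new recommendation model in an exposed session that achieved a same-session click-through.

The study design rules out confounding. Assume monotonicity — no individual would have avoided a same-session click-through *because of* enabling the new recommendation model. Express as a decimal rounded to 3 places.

PN ≈ 0.349

Let p₁ = 0.258, p₀ = 0.168.
Under exogeneity and monotonicity, PN = (p₁ − p₀) / p₁.
PN = (0.258 − 0.168) / 0.258 = 0.09 / 0.258 ≈ 0.3488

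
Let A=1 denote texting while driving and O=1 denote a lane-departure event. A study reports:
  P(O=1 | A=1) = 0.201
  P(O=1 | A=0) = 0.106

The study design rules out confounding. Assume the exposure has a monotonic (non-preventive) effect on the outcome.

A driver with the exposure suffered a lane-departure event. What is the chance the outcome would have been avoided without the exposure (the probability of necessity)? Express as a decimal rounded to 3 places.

PN ≈ 0.473

Let p₁ = 0.201, p₀ = 0.106.
Under exogeneity and monotonicity, PN = (p₁ − p₀) / p₁.
PN = (0.201 − 0.106) / 0.201 = 0.095 / 0.201 ≈ 0.4726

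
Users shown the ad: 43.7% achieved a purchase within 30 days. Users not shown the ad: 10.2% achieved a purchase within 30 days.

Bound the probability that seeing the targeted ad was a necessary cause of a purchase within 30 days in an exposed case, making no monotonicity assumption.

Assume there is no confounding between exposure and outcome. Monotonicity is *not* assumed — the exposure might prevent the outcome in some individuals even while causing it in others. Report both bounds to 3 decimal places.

p₁ = 0.437, p₀ = 0.102.
Under exogeneity alone the bounds on PN are max{0,(p₁−p₀)/p₁} ≤ PN ≤ min{1,(1−p₀)/p₁}.
  lower = (p₁ − p₀)/p₁ = 0.335 / 0.437 ≈ 0.7666
  upper = min{1, (1 − p₀)/p₁} = 0.898 / 0.437 ≈ 2.0549 → capped at 1

0.767 ≤ PN ≤ 1.000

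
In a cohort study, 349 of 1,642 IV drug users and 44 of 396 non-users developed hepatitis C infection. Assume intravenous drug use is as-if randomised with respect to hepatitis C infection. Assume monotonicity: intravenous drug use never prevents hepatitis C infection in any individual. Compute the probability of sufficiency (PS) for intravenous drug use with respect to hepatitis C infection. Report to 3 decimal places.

PS ≈ 0.114

p₁ = P(outcome | exposed) = 349/1642 = 0.21255
p₀ = P(outcome | unexposed) = 44/396 = 0.11111
Under exogeneity and monotonicity, PS = (p₁ − p₀) / (1 − p₀).
PS = (0.21255 − 0.11111) / (1 − 0.11111) = 0.10143 / 0.88889 ≈ 0.1141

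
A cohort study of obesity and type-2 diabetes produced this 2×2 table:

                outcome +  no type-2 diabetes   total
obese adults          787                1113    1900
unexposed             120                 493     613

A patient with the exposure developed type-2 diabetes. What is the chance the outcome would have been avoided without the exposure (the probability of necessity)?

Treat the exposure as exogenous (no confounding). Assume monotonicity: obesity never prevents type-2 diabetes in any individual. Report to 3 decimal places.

PN ≈ 0.527

p₁ = P(outcome | exposed) = 787/1900 = 0.41421
p₀ = P(outcome | unexposed) = 120/613 = 0.19576
Under exogeneity and monotonicity, PN = (p₁ − p₀)/p₁.
PN = (0.41421 − 0.19576) / 0.41421 ≈ 0.5274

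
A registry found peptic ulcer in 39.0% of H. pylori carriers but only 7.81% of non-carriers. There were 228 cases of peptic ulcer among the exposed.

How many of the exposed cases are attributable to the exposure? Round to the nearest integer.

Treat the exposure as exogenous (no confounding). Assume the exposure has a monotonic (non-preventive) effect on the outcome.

about 182 cases

p₁ = 0.39, p₀ = 0.0781.
PN = (p₁ − p₀)/p₁ = (0.39 − 0.0781) / 0.39 ≈ 0.79974.
Attributable cases ≈ PN × (exposed cases) = 0.79974 × 228 ≈ 182.34.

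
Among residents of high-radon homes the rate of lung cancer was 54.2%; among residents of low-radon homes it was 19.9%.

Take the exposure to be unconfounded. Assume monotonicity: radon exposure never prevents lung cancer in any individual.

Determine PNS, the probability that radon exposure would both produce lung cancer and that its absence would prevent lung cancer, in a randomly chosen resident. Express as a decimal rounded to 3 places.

PNS ≈ 0.343

p₁ = 0.542, p₀ = 0.199.
Under exogeneity and monotonicity, PNS = p₁ − p₀.
PNS = 0.542 − 0.199 = 0.343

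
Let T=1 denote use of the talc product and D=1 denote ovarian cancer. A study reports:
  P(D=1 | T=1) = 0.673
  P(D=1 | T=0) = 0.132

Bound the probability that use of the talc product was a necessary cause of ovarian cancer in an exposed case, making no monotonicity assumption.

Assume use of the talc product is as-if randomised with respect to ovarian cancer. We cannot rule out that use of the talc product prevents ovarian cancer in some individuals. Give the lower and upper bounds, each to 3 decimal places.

0.804 ≤ PN ≤ 1.000

Let p₁ = 0.673, p₀ = 0.132.
Under exogeneity alone the bounds on PN are max{0,(p₁−p₀)/p₁} ≤ PN ≤ min{1,(1−p₀)/p₁}.
  lower = (p₁ − p₀)/p₁ = 0.541 / 0.673 ≈ 0.8039
  upper = min{1, (1 − p₀)/p₁} = 0.868 / 0.673 ≈ 1.2897 → capped at 1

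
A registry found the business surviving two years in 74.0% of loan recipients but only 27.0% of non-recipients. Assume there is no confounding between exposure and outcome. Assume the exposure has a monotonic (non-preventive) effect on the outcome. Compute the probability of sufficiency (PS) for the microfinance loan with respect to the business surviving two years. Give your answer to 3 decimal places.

PS ≈ 0.644

p₁ = 0.74, p₀ = 0.27.
Under exogeneity and monotonicity, PS = (p₁ − p₀) / (1 − p₀).
PS = (0.74 − 0.27) / (1 − 0.27) = 0.47 / 0.73 ≈ 0.6438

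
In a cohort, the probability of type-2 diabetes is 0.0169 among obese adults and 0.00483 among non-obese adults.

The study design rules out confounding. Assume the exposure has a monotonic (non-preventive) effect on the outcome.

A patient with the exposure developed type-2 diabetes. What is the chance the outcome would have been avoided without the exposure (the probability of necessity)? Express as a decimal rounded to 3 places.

PN ≈ 0.714

Let p₁ = 0.0169, p₀ = 0.00483.
Under exogeneity and monotonicity, PN = (p₁ − p₀) / p₁.
PN = (0.0169 − 0.00483) / 0.0169 = 0.01207 / 0.0169 ≈ 0.7142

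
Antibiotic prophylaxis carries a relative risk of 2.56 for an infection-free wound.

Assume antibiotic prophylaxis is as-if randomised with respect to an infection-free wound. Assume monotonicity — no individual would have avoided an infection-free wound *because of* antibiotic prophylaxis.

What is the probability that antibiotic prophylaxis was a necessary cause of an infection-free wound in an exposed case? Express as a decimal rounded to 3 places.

Under exogeneity and monotonicity, PN = (RR − 1) / RR = 1 − 1/RR.
PN = (2.56 − 1) / 2.56 = 1.56 / 2.56 ≈ 0.6094

PN ≈ 0.609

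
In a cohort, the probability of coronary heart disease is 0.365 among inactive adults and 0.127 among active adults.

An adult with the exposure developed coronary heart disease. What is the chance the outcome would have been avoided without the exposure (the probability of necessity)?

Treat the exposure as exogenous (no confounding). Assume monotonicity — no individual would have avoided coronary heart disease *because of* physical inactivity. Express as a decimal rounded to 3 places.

Let p₁ = 0.365, p₀ = 0.127.
Under exogeneity and monotonicity, PN = (p₁ − p₀) / p₁.
PN = (0.365 − 0.127) / 0.365 = 0.238 / 0.365 ≈ 0.6521

PN ≈ 0.652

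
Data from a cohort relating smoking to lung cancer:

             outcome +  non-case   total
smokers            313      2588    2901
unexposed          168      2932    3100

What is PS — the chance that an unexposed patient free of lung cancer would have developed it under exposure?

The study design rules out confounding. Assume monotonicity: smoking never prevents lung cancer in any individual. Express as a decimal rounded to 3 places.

PS ≈ 0.057

p₁ = P(outcome | exposed) = 313/2901 = 0.10789
p₀ = P(outcome | unexposed) = 168/3100 = 0.054194
Under exogeneity and monotonicity, PS = (p₁ − p₀)/(1 − p₀).
PS = (0.10789 − 0.054194) / 0.94581 ≈ 0.0568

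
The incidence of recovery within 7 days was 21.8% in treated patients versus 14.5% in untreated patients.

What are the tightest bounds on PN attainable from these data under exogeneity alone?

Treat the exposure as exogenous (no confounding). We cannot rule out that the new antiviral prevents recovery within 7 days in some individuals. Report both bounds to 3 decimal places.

0.335 ≤ PN ≤ 1.000

p₁ = 0.218, p₀ = 0.145.
Under exogeneity alone the bounds on PN are max{0,(p₁−p₀)/p₁} ≤ PN ≤ min{1,(1−p₀)/p₁}.
  lower = (p₁ − p₀)/p₁ = 0.073 / 0.218 ≈ 0.3349
  upper = min{1, (1 − p₀)/p₁} = 0.855 / 0.218 ≈ 3.9220 → capped at 1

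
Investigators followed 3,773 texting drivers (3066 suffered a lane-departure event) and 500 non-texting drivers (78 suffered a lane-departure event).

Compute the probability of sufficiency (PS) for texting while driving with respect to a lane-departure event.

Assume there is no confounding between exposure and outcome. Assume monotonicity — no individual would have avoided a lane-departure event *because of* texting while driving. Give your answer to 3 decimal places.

p₁ = P(outcome | exposed) = 3066/3773 = 0.81262
p₀ = P(outcome | unexposed) = 78/500 = 0.156
Under exogeneity and monotonicity, PS = (p₁ − p₀) / (1 − p₀).
PS = (0.81262 − 0.156) / (1 − 0.156) = 0.65662 / 0.844 ≈ 0.7780

PS ≈ 0.778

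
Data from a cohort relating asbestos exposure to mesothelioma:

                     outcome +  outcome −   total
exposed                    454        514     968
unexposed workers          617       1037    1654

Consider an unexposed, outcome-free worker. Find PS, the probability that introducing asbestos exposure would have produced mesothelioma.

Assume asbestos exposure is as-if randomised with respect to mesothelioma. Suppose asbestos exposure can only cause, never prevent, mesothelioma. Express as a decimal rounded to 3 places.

PS ≈ 0.153

p₁ = P(outcome | exposed) = 454/968 = 0.46901
p₀ = P(outcome | unexposed) = 617/1654 = 0.37304
Under exogeneity and monotonicity, PS = (p₁ − p₀) / (1 − p₀).
PS = (0.46901 − 0.37304) / (1 − 0.37304) = 0.095973 / 0.62696 ≈ 0.1531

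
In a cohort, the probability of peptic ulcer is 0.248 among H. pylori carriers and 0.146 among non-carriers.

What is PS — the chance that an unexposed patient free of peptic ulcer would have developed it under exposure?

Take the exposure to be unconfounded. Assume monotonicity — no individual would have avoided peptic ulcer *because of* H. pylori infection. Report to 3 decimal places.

PS ≈ 0.119

Let p₁ = 0.248, p₀ = 0.146.
Under exogeneity and monotonicity, PS = (p₁ − p₀) / (1 − p₀).
PS = (0.248 − 0.146) / (1 − 0.146) = 0.102 / 0.854 ≈ 0.1194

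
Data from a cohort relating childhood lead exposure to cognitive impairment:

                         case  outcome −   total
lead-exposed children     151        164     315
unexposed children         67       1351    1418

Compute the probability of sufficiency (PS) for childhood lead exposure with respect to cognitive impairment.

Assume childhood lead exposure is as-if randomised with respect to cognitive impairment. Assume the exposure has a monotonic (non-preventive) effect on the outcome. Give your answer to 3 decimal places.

PS ≈ 0.454

p₁ = P(outcome | exposed) = 151/315 = 0.47937
p₀ = P(outcome | unexposed) = 67/1418 = 0.04725
Under exogeneity and monotonicity, PS = (p₁ − p₀)/(1 − p₀).
PS = (0.47937 − 0.04725) / 0.95275 ≈ 0.4535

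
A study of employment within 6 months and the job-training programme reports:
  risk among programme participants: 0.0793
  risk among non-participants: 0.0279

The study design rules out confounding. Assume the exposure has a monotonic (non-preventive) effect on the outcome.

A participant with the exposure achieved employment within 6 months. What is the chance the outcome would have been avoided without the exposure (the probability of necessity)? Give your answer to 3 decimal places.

Let p₁ = 0.0793, p₀ = 0.0279.
Under exogeneity and monotonicity, PN = (p₁ − p₀) / p₁.
PN = (0.0793 − 0.0279) / 0.0793 = 0.0514 / 0.0793 ≈ 0.6482

PN ≈ 0.648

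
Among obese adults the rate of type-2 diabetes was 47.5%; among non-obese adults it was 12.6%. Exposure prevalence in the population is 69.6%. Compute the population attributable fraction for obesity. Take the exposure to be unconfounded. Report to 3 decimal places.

PAF ≈ 0.658

p₁ = 0.475, p₀ = 0.126.
Overall risk P(Y=1) = π·p₁ + (1−π)·p₀ = 0.696×0.475 + 0.304×0.126 = 0.3689.
Under exogeneity, PAF = [P(Y=1) − p₀] / P(Y=1).
PAF = (0.3689 − 0.126) / 0.3689 ≈ 0.6584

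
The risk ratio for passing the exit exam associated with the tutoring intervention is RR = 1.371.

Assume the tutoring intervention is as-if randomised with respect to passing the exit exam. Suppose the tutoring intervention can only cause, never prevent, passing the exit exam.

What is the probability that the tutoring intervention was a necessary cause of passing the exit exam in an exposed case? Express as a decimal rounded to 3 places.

PN ≈ 0.271

Under exogeneity and monotonicity, PN = (RR − 1) / RR = 1 − 1/RR.
PN = (1.371 − 1) / 1.371 = 0.371 / 1.371 ≈ 0.2706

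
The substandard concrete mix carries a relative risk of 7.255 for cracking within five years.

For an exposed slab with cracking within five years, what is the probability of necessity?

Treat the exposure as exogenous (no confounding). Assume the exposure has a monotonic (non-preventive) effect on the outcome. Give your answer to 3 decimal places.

Under exogeneity and monotonicity, PN = (RR − 1) / RR = 1 − 1/RR.
PN = (7.255 − 1) / 7.255 = 6.255 / 7.255 ≈ 0.8622

PN ≈ 0.862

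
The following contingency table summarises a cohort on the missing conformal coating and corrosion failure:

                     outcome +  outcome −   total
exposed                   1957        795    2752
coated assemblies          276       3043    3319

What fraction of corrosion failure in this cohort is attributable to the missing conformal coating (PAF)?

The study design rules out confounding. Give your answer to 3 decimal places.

PAF ≈ 0.774

p₁ = P(outcome | exposed) = 1957/2752 = 0.71112
p₀ = P(outcome | unexposed) = 276/3319 = 0.083158
Exposure prevalence π = 2752/6071 = 0.4533; overall risk P(Y=1) = 0.36781.
Under exogeneity, PAF = [P(Y=1) − p₀]/P(Y=1).
PAF = (0.36781 − 0.083158) / 0.36781 ≈ 0.7739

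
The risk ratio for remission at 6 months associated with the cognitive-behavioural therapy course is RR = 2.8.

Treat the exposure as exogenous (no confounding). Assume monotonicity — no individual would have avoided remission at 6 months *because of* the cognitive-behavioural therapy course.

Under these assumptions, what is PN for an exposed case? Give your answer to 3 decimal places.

PN ≈ 0.643

Under exogeneity and monotonicity, PN = (RR − 1) / RR = 1 − 1/RR.
PN = (2.8 − 1) / 2.8 = 1.8 / 2.8 ≈ 0.6429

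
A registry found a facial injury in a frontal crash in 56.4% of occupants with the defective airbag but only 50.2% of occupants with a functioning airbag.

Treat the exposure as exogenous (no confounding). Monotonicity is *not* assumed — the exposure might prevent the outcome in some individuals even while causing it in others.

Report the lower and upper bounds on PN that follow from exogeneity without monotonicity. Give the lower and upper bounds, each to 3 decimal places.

p₁ = 0.564, p₀ = 0.502.
Under exogeneity alone the bounds on PN are max{0,(p₁−p₀)/p₁} ≤ PN ≤ min{1,(1−p₀)/p₁}.
  lower = (p₁ − p₀)/p₁ = 0.062 / 0.564 ≈ 0.1099
  upper = min{1, (1 − p₀)/p₁} = 0.498 / 0.564 ≈ 0.8830

0.110 ≤ PN ≤ 0.883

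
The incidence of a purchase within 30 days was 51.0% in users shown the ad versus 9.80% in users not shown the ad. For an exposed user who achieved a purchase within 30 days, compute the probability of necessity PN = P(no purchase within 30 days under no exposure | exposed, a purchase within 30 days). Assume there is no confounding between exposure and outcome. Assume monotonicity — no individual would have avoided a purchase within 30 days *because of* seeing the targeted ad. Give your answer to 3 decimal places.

PN ≈ 0.808

p₁ = 0.51, p₀ = 0.098.
Under exogeneity and monotonicity, PN = (p₁ − p₀) / p₁.
PN = (0.51 − 0.098) / 0.51 = 0.412 / 0.51 ≈ 0.8078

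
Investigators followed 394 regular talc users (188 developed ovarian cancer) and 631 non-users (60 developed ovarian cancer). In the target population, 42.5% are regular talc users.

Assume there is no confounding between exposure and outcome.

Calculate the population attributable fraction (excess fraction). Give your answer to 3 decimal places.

PAF ≈ 0.631

p₁ = P(outcome | exposed) = 188/394 = 0.47716
p₀ = P(outcome | unexposed) = 60/631 = 0.095087
Overall risk P(Y=1) = π·p₁ + (1−π)·p₀ = 0.425×0.47716 + 0.575×0.095087 = 0.25747.
Under exogeneity, PAF = [P(Y=1) − p₀] / P(Y=1).
PAF = (0.25747 − 0.095087) / 0.25747 ≈ 0.6307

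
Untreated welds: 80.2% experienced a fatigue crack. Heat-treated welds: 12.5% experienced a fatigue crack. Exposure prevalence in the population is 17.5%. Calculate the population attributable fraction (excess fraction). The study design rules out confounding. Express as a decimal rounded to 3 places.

p₁ = 0.802, p₀ = 0.125.
Overall risk P(Y=1) = π·p₁ + (1−π)·p₀ = 0.175×0.802 + 0.825×0.125 = 0.24347.
Under exogeneity, PAF = [P(Y=1) − p₀] / P(Y=1).
PAF = (0.24347 − 0.125) / 0.24347 ≈ 0.4866

PAF ≈ 0.487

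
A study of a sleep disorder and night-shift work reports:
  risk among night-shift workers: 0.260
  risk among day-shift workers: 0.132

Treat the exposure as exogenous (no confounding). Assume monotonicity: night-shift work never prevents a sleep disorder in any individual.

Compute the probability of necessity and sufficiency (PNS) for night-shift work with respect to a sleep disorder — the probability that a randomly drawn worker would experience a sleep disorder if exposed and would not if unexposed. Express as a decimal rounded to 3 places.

Let p₁ = 0.26, p₀ = 0.132.
Under exogeneity and monotonicity, PNS = p₁ − p₀.
PNS = 0.26 − 0.132 = 0.128

PNS ≈ 0.128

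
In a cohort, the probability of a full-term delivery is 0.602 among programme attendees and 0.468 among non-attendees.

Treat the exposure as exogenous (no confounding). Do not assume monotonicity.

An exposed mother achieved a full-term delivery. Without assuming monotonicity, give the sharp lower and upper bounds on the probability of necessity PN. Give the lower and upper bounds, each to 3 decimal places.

0.223 ≤ PN ≤ 0.884

Let p₁ = 0.602, p₀ = 0.468.
Under exogeneity alone the bounds on PN are max{0,(p₁−p₀)/p₁} ≤ PN ≤ min{1,(1−p₀)/p₁}.
  lower = (p₁ − p₀)/p₁ = 0.134 / 0.602 ≈ 0.2226
  upper = min{1, (1 − p₀)/p₁} = 0.532 / 0.602 ≈ 0.8837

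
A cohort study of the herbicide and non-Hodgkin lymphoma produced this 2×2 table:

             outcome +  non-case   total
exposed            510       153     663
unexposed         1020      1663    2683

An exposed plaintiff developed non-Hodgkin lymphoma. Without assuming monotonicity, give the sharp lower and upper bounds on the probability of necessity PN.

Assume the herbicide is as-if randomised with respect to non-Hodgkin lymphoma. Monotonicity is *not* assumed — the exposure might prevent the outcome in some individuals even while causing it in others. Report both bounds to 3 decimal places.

p₁ = P(outcome | exposed) = 510/663 = 0.76923
p₀ = P(outcome | unexposed) = 1020/2683 = 0.38017
Under exogeneity alone the bounds on PN are max{0,(p₁−p₀)/p₁} ≤ PN ≤ min{1,(1−p₀)/p₁}.
  lower = (p₁ − p₀)/p₁ = 0.38906 / 0.76923 ≈ 0.5058
  upper = min{1, (1 − p₀)/p₁} = 0.61983 / 0.76923 ≈ 0.8058

0.506 ≤ PN ≤ 0.806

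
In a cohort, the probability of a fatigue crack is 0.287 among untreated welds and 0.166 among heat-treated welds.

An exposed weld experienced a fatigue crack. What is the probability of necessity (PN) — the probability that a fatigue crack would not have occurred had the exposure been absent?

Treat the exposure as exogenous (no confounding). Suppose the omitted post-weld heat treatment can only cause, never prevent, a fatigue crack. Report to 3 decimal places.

Let p₁ = 0.287, p₀ = 0.166.
Under exogeneity and monotonicity, PN = (p₁ − p₀) / p₁.
PN = (0.287 − 0.166) / 0.287 = 0.121 / 0.287 ≈ 0.4216

PN ≈ 0.422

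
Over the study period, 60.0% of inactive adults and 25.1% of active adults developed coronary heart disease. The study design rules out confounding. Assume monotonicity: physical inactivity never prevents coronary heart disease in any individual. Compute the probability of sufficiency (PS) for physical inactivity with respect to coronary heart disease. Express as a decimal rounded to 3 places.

PS ≈ 0.466

p₁ = 0.6, p₀ = 0.251.
Under exogeneity and monotonicity, PS = (p₁ − p₀) / (1 − p₀).
PS = (0.6 − 0.251) / (1 − 0.251) = 0.349 / 0.749 ≈ 0.4660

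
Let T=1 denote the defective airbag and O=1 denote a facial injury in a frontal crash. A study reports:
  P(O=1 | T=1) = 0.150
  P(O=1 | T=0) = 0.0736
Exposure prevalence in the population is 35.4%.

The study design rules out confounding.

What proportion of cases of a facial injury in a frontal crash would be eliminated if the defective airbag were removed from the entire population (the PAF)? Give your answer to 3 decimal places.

PAF ≈ 0.269

Let p₁ = 0.15, p₀ = 0.0736.
Overall risk P(Y=1) = π·p₁ + (1−π)·p₀ = 0.354×0.15 + 0.646×0.0736 = 0.10065.
Under exogeneity, PAF = [P(Y=1) − p₀] / P(Y=1).
PAF = (0.10065 − 0.0736) / 0.10065 ≈ 0.2687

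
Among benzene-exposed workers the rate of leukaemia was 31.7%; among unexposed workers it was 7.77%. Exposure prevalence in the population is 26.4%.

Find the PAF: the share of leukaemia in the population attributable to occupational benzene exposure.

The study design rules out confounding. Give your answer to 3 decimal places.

PAF ≈ 0.448

p₁ = 0.317, p₀ = 0.0777.
Overall risk P(Y=1) = π·p₁ + (1−π)·p₀ = 0.264×0.317 + 0.736×0.0777 = 0.14088.
Under exogeneity, PAF = [P(Y=1) − p₀] / P(Y=1).
PAF = (0.14088 − 0.0777) / 0.14088 ≈ 0.4484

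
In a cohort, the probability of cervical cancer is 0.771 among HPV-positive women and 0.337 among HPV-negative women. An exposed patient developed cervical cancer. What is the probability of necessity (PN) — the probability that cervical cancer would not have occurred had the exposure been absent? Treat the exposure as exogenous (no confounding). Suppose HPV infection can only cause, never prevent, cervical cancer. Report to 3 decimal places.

PN ≈ 0.563

Let p₁ = 0.771, p₀ = 0.337.
Under exogeneity and monotonicity, PN = (p₁ − p₀) / p₁.
PN = (0.771 − 0.337) / 0.771 = 0.434 / 0.771 ≈ 0.5629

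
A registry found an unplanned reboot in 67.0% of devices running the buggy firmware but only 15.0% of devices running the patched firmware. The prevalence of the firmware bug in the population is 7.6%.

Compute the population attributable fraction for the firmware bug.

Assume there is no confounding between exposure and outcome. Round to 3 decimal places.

PAF ≈ 0.209

p₁ = 0.67, p₀ = 0.15.
Overall risk P(Y=1) = π·p₁ + (1−π)·p₀ = 0.076×0.67 + 0.924×0.15 = 0.18952.
Under exogeneity, PAF = [P(Y=1) − p₀] / P(Y=1).
PAF = (0.18952 − 0.15) / 0.18952 ≈ 0.2085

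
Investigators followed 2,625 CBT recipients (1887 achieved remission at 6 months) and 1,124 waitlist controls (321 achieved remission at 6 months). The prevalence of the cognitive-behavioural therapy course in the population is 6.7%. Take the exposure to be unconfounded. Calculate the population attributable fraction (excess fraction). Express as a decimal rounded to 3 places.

p₁ = P(outcome | exposed) = 1887/2625 = 0.71886
p₀ = P(outcome | unexposed) = 321/1124 = 0.28559
Overall risk P(Y=1) = π·p₁ + (1−π)·p₀ = 0.067×0.71886 + 0.933×0.28559 = 0.31462.
Under exogeneity, PAF = [P(Y=1) − p₀] / P(Y=1).
PAF = (0.31462 − 0.28559) / 0.31462 ≈ 0.0923

PAF ≈ 0.092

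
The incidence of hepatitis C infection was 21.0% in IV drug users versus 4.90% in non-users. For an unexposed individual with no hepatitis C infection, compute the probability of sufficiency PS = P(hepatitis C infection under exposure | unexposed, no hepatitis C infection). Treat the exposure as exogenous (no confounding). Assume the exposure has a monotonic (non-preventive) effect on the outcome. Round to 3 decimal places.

PS ≈ 0.169

p₁ = 0.21, p₀ = 0.049.
Under exogeneity and monotonicity, PS = (p₁ − p₀) / (1 − p₀).
PS = (0.21 − 0.049) / (1 − 0.049) = 0.161 / 0.951 ≈ 0.1693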